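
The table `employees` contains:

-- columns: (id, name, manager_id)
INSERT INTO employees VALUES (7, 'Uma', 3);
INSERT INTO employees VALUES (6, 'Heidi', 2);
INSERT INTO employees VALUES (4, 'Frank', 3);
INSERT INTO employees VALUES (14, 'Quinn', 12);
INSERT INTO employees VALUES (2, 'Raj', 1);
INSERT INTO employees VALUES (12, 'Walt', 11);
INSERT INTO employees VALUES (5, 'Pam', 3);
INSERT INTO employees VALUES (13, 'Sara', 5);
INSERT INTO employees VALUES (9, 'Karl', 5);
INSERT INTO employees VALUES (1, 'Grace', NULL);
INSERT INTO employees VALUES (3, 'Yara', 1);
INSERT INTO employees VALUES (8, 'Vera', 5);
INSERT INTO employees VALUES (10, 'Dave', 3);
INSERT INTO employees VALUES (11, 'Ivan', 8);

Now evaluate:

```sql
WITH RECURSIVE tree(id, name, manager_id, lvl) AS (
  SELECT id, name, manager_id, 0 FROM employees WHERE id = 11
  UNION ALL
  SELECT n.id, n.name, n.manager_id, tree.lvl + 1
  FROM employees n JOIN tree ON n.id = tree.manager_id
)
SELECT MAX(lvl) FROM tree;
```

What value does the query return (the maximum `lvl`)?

4

Base: id=11 (Ivan), manager_id=8, lvl 0.
Iteration 1: join on id=8 -> Vera (id 8, manager_id=5, lvl 1).
Iteration 2: join on id=5 -> Pam (id 5, manager_id=3, lvl 2).
Iteration 3: join on id=3 -> Yara (id 3, manager_id=1, lvl 3).
Iteration 4: join on id=1 -> Grace (id 1, manager_id=NULL, lvl 4).
Iteration 5: manager_id is NULL; no match; recursion stops.
lvl values: 0, 1, 2, 3, 4; the maximum is 4.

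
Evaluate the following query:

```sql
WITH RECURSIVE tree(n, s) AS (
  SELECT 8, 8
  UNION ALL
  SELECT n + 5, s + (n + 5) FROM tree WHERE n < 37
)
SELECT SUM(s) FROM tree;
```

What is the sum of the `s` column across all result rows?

504

Base: n=8, s=8.
Iteration 1: 8 < 37 holds -> n = 8 + 5 = 13, s = 8 + 13 = 21.
Iteration 2: 13 < 37 holds -> n = 13 + 5 = 18, s = 21 + 18 = 39.
Iteration 3: 18 < 37 holds -> n = 18 + 5 = 23, s = 39 + 23 = 62.
Iteration 4: 23 < 37 holds -> n = 23 + 5 = 28, s = 62 + 28 = 90.
Iteration 5: 28 < 37 holds -> n = 28 + 5 = 33, s = 90 + 33 = 123.
Iteration 6: 33 < 37 holds -> n = 33 + 5 = 38, s = 123 + 38 = 161.
Iteration 7: 38 < 37 fails; recursion stops.
SUM(s) = 8 + 21 + 39 + 62 + 90 + 123 + 161 = 504.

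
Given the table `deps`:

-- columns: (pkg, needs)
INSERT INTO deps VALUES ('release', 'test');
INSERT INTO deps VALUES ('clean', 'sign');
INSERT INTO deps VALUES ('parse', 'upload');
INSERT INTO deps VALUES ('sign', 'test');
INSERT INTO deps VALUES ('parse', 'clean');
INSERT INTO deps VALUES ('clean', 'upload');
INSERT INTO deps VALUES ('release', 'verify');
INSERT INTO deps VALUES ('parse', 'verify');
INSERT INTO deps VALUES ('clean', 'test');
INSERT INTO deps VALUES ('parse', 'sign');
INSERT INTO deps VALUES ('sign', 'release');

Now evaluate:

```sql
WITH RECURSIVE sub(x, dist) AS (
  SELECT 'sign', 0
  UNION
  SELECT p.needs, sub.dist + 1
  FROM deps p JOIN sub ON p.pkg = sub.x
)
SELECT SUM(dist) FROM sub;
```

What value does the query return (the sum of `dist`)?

Base: (sign, dist=0).
Iteration 1: edges from {sign} -> (release, dist=1), (test, dist=1).
Iteration 2: edges from {release,test} -> (test, dist=2), (verify, dist=2).
Iteration 3: no outgoing edges from {test,verify}; recursion stops.
SUM(dist) = 0 + 1 + 1 + 2 + 2 = 6.

6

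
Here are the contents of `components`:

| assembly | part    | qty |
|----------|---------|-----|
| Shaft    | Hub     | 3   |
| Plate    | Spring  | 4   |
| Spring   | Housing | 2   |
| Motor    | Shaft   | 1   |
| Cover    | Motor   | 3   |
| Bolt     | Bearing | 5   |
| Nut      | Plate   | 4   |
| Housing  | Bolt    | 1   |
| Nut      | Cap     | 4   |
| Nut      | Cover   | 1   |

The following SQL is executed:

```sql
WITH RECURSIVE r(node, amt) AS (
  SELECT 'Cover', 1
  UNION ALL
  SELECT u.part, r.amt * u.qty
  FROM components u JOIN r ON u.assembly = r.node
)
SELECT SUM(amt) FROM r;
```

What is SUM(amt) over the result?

Base: (Cover, amt=1).
Iteration 1: components of {Cover} -> Motor = 1*3 = 3.
Iteration 2: components of {Motor} -> Shaft = 3*1 = 3.
Iteration 3: components of {Shaft} -> Hub = 3*3 = 9.
Iteration 4: no further components; recursion stops.
SUM(amt) = 1 + 3 + 3 + 9 = 16.

16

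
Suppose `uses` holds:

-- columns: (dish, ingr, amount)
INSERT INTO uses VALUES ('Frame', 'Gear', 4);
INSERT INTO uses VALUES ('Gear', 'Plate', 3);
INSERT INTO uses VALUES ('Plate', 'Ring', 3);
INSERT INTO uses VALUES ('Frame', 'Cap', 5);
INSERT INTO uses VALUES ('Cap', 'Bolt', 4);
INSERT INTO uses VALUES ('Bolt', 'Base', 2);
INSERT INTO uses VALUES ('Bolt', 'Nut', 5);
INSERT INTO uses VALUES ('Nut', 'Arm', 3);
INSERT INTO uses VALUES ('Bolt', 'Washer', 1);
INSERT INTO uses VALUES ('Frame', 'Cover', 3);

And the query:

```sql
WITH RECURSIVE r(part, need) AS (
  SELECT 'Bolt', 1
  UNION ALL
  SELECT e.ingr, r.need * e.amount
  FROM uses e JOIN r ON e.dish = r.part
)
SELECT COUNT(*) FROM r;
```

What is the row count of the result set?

5

Base: (Bolt, need=1).
Iteration 1: components of {Bolt} -> Base = 1*2 = 2, Nut = 1*5 = 5, Washer = 1*1 = 1.
Iteration 2: components of {Base,Nut,Washer} -> Arm = 5*3 = 15.
Iteration 3: no further components; recursion stops.
Total rows emitted: 5.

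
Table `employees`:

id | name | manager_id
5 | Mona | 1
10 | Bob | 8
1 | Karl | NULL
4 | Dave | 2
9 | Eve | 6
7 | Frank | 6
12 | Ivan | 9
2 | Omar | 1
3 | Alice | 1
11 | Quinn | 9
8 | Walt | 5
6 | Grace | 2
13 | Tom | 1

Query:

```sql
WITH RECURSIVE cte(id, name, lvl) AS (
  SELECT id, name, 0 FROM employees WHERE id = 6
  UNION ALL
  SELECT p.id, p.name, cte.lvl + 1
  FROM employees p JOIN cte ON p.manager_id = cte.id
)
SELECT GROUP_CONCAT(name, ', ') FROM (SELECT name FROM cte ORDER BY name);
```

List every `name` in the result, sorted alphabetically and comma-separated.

Base: id=6 (Grace) at lvl 0.
Iteration 1: rows with manager_id in {6} -> Frank (id 7, lvl 1), Eve (id 9, lvl 1).
Iteration 2: rows with manager_id in {7,9} -> Quinn (id 11, lvl 2), Ivan (id 12, lvl 2).
Iteration 3: no rows with manager_id in {11,12}; recursion stops.

Eve, Frank, Grace, Ivan, Quinn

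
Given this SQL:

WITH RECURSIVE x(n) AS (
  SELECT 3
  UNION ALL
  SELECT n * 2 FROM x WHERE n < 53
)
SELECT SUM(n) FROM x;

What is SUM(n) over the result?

189

Base: n=3.
Iteration 1: 3 < 53 holds -> n = 3 * 2 = 6.
Iteration 2: 6 < 53 holds -> n = 6 * 2 = 12.
Iteration 3: 12 < 53 holds -> n = 12 * 2 = 24.
Iteration 4: 24 < 53 holds -> n = 24 * 2 = 48.
Iteration 5: 48 < 53 holds -> n = 48 * 2 = 96.
Iteration 6: 96 < 53 fails; recursion stops.
SUM(n) = 3 + 6 + 12 + 24 + 48 + 96 = 189.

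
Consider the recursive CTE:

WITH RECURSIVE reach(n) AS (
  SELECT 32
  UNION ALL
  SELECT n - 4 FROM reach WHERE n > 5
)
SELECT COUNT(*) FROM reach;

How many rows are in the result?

8

Base: n=32.
Iteration 1: 32 > 5 holds -> n = 32 - 4 = 28.
Iteration 2: 28 > 5 holds -> n = 28 - 4 = 24.
Iteration 3: 24 > 5 holds -> n = 24 - 4 = 20.
Iteration 4: 20 > 5 holds -> n = 20 - 4 = 16.
Iteration 5: 16 > 5 holds -> n = 16 - 4 = 12.
Iteration 6: 12 > 5 holds -> n = 12 - 4 = 8.
Iteration 7: 8 > 5 holds -> n = 8 - 4 = 4.
Iteration 8: 4 > 5 fails; recursion stops.
Total rows emitted: 8.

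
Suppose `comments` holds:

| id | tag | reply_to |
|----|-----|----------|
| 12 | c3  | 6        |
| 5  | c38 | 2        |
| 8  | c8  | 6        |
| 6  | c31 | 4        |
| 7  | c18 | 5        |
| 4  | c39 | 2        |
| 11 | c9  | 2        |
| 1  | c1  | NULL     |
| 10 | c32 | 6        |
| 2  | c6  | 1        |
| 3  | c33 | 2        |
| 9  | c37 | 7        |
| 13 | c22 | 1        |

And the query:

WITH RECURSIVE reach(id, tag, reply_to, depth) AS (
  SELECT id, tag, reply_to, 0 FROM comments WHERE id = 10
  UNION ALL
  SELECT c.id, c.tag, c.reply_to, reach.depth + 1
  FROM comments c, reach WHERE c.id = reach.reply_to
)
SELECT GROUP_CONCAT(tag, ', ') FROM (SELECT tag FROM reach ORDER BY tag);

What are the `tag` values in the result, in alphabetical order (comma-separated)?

c1, c31, c32, c39, c6

Base: id=10 (c32), reply_to=6, depth 0.
Iteration 1: join on id=6 -> c31 (id 6, reply_to=4, depth 1).
Iteration 2: join on id=4 -> c39 (id 4, reply_to=2, depth 2).
Iteration 3: join on id=2 -> c6 (id 2, reply_to=1, depth 3).
Iteration 4: join on id=1 -> c1 (id 1, reply_to=NULL, depth 4).
Iteration 5: reply_to is NULL; no match; recursion stops.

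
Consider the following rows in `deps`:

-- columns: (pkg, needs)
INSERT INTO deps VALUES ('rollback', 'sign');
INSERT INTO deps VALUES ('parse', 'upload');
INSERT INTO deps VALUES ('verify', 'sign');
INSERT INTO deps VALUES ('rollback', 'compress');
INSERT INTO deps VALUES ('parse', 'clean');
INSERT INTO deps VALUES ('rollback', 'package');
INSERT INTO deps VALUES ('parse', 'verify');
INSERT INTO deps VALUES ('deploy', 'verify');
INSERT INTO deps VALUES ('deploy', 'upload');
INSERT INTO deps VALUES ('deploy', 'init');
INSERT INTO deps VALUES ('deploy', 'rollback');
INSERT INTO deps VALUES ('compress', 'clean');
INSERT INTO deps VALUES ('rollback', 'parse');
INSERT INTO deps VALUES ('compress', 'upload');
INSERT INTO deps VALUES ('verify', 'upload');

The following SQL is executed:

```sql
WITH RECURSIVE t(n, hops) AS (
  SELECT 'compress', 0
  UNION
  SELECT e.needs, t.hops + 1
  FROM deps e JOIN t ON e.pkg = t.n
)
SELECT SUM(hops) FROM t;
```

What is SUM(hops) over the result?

Base: (compress, hops=0).
Iteration 1: edges from {compress} -> (clean, hops=1), (upload, hops=1).
Iteration 2: no outgoing edges from {clean,upload}; recursion stops.
SUM(hops) = 0 + 1 + 1 = 2.

2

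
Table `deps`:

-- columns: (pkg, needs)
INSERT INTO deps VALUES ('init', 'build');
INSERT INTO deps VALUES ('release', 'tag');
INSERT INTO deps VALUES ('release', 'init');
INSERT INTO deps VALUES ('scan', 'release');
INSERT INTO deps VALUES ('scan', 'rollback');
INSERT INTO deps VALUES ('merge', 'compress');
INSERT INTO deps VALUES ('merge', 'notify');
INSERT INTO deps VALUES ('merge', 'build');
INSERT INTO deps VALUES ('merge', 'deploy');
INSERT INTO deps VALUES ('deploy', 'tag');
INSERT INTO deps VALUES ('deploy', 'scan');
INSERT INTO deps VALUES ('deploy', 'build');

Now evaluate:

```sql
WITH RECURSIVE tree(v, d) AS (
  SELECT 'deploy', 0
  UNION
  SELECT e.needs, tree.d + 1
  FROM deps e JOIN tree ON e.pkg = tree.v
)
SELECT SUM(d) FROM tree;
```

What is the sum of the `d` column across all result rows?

17

Base: (deploy, d=0).
Iteration 1: edges from {deploy} -> (build, d=1), (scan, d=1), (tag, d=1).
Iteration 2: edges from {build,scan,tag} -> (release, d=2), (rollback, d=2).
Iteration 3: edges from {release,rollback} -> (init, d=3), (tag, d=3).
Iteration 4: edges from {init,tag} -> (build, d=4).
Iteration 5: no outgoing edges from {build}; recursion stops.
SUM(d) = 0 + 1 + 1 + 1 + 2 + 2 + 3 + 3 + 4 = 17.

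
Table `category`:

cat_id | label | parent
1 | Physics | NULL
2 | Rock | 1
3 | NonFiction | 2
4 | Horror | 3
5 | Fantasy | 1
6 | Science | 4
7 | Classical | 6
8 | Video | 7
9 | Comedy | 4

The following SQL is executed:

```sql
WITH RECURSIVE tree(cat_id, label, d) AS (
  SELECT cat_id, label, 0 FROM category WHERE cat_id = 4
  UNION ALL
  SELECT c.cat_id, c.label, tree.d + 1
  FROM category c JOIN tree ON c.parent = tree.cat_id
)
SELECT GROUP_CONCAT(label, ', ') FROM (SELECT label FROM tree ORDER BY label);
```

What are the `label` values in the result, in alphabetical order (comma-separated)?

Base: cat_id=4 (Horror) at d 0.
Iteration 1: rows with parent in {4} -> Science (id 6, d 1), Comedy (id 9, d 1).
Iteration 2: rows with parent in {6,9} -> Classical (id 7, d 2).
Iteration 3: rows with parent in {7} -> Video (id 8, d 3).
Iteration 4: no rows with parent in {8}; recursion stops.

Classical, Comedy, Horror, Science, Video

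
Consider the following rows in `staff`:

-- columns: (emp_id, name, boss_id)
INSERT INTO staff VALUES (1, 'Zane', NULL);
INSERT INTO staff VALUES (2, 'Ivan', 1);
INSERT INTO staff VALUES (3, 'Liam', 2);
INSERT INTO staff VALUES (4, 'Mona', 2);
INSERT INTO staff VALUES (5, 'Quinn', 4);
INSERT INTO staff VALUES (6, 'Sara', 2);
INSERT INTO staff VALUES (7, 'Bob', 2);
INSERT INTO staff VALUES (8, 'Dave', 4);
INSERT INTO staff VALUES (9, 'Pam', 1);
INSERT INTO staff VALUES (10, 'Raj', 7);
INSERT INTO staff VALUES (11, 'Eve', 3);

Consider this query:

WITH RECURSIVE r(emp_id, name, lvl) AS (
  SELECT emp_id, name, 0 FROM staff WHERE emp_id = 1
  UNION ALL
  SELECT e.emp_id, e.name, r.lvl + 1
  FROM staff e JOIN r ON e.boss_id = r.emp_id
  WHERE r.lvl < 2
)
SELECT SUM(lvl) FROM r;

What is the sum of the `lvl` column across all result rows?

Base: emp_id=1 (Zane) at lvl 0.
Iteration 1: rows with boss_id in {1} -> Ivan (id 2, lvl 1), Pam (id 9, lvl 1).
Iteration 2: rows with boss_id in {2,9} -> Liam (id 3, lvl 2), Mona (id 4, lvl 2), Sara (id 6, lvl 2), Bob (id 7, lvl 2).
Iteration 3: lvl < 2 fails for all current rows; recursion stops.
SUM(lvl) = 0 + 1 + 1 + 2 + 2 + 2 + 2 = 10.

10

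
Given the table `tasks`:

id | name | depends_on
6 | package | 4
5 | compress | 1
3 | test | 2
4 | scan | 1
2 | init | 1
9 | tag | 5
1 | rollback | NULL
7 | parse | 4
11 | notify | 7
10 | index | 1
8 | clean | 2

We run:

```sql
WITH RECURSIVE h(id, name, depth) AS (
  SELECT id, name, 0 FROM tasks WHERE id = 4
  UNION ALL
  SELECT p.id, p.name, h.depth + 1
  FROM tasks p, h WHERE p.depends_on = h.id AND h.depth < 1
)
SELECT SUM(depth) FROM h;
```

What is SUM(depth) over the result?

2

Base: id=4 (scan) at depth 0.
Iteration 1: rows with depends_on in {4} -> package (id 6, depth 1), parse (id 7, depth 1).
Iteration 2: depth < 1 fails for all current rows; recursion stops.
SUM(depth) = 0 + 1 + 1 = 2.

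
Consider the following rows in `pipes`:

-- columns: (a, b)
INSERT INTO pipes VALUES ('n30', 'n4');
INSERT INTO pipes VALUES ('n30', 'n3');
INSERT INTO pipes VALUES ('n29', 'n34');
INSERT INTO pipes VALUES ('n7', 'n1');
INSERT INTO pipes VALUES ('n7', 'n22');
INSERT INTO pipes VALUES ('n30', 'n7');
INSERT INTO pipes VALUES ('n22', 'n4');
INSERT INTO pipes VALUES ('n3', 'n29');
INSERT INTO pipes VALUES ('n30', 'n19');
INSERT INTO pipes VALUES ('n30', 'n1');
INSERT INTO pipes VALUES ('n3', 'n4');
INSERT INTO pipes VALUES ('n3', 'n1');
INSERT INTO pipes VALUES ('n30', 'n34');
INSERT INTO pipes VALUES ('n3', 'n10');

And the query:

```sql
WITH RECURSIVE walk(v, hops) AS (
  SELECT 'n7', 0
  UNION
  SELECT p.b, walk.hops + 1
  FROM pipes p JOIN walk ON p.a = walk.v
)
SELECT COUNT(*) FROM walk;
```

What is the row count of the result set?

4

Base: (n7, hops=0).
Iteration 1: edges from {n7} -> (n1, hops=1), (n22, hops=1).
Iteration 2: edges from {n1,n22} -> (n4, hops=2).
Iteration 3: no outgoing edges from {n4}; recursion stops.
Total rows emitted: 4.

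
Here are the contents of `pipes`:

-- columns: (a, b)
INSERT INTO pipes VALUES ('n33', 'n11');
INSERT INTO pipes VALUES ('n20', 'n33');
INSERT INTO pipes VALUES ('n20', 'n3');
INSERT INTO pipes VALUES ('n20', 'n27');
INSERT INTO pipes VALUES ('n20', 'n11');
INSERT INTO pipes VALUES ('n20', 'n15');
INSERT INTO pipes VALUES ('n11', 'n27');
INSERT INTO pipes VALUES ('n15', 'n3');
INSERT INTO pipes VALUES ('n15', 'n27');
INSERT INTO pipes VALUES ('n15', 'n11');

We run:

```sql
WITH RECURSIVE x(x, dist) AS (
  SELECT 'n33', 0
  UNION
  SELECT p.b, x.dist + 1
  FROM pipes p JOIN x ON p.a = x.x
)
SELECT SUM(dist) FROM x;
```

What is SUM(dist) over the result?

3

Base: (n33, dist=0).
Iteration 1: edges from {n33} -> (n11, dist=1).
Iteration 2: edges from {n11} -> (n27, dist=2).
Iteration 3: no outgoing edges from {n27}; recursion stops.
SUM(dist) = 0 + 1 + 2 = 3.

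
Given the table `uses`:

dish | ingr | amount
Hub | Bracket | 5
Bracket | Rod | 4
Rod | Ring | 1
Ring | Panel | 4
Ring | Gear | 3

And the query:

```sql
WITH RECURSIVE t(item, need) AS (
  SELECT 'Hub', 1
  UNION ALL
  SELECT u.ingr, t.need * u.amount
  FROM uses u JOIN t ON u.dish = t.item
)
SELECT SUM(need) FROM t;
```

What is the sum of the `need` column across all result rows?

Base: (Hub, need=1).
Iteration 1: components of {Hub} -> Bracket = 1*5 = 5.
Iteration 2: components of {Bracket} -> Rod = 5*4 = 20.
Iteration 3: components of {Rod} -> Ring = 20*1 = 20.
Iteration 4: components of {Ring} -> Gear = 20*3 = 60, Panel = 20*4 = 80.
Iteration 5: no further components; recursion stops.
SUM(need) = 1 + 5 + 20 + 20 + 80 + 60 = 186.

186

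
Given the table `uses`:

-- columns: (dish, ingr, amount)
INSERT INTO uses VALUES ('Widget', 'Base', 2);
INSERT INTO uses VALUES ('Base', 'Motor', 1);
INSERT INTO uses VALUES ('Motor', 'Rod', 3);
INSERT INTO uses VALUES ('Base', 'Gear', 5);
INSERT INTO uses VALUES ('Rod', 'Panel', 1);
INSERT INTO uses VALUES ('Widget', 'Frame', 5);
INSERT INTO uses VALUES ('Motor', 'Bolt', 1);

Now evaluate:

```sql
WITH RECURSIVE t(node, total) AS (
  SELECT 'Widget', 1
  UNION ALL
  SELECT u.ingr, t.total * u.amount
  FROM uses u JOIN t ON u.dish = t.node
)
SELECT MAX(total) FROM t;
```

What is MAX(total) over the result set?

10

Base: (Widget, total=1).
Iteration 1: components of {Widget} -> Base = 1*2 = 2, Frame = 1*5 = 5.
Iteration 2: components of {Base,Frame} -> Gear = 2*5 = 10, Motor = 2*1 = 2.
Iteration 3: components of {Gear,Motor} -> Bolt = 2*1 = 2, Rod = 2*3 = 6.
Iteration 4: components of {Bolt,Rod} -> Panel = 6*1 = 6.
Iteration 5: no further components; recursion stops.
total values: 1, 2, 5, 2, 10, 6, 2, 6; the maximum is 10.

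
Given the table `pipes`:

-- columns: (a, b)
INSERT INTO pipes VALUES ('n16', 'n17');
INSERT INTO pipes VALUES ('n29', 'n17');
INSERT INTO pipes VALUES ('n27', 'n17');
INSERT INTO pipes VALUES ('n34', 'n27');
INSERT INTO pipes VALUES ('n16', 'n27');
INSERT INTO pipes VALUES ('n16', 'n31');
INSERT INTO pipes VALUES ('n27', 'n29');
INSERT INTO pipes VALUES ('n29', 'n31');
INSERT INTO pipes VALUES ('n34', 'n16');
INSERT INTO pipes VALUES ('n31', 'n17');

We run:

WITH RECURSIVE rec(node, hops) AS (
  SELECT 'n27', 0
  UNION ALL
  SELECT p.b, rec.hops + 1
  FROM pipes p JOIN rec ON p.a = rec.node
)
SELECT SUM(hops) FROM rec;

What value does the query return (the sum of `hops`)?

Base: (n27, hops=0).
Iteration 1: edges from {n27} -> (n17, hops=1), (n29, hops=1).
Iteration 2: edges from {n17,n29} -> (n17, hops=2), (n31, hops=2).
Iteration 3: edges from {n17,n31} -> (n17, hops=3).
Iteration 4: no outgoing edges from {n17}; recursion stops.
SUM(hops) = 0 + 1 + 1 + 2 + 2 + 3 = 9.

9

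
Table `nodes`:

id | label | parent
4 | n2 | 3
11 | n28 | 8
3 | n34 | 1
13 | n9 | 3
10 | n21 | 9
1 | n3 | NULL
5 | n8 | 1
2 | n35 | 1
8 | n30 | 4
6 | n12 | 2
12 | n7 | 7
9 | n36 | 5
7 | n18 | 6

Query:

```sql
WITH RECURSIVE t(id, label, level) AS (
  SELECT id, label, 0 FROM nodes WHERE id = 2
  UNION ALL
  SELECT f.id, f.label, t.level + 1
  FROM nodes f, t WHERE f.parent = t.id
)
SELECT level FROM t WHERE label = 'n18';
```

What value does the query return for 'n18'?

Base: id=2 (n35) at level 0.
Iteration 1: rows with parent in {2} -> n12 (id 6, level 1).
Iteration 2: rows with parent in {6} -> n18 (id 7, level 2).
Iteration 3: rows with parent in {7} -> n7 (id 12, level 3).
Iteration 4: no rows with parent in {12}; recursion stops.

2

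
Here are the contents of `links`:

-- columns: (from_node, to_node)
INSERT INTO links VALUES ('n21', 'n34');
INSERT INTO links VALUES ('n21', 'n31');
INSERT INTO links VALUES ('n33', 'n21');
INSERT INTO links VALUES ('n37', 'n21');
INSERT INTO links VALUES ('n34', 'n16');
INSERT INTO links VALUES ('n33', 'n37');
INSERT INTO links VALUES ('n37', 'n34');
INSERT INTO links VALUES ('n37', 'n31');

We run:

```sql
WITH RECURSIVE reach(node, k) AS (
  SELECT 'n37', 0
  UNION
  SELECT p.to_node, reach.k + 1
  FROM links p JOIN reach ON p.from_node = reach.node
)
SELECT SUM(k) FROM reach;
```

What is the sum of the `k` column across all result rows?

Base: (n37, k=0).
Iteration 1: edges from {n37} -> (n21, k=1), (n31, k=1), (n34, k=1).
Iteration 2: edges from {n21,n31,n34} -> (n16, k=2), (n31, k=2), (n34, k=2).
Iteration 3: edges from {n16,n31,n34} -> (n16, k=3).
Iteration 4: no outgoing edges from {n16}; recursion stops.
SUM(k) = 0 + 1 + 1 + 1 + 2 + 2 + 2 + 3 = 12.

12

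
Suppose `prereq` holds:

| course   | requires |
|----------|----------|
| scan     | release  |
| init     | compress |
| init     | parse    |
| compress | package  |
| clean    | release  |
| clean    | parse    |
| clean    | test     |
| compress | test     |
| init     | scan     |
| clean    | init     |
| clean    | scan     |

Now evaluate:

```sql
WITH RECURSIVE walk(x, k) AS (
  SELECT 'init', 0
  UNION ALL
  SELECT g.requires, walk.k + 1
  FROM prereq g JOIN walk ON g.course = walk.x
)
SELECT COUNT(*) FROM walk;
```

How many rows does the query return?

7

Base: (init, k=0).
Iteration 1: edges from {init} -> (compress, k=1), (parse, k=1), (scan, k=1).
Iteration 2: edges from {compress,parse,scan} -> (package, k=2), (release, k=2), (test, k=2).
Iteration 3: no outgoing edges from {package,release,test}; recursion stops.
Total rows emitted: 7.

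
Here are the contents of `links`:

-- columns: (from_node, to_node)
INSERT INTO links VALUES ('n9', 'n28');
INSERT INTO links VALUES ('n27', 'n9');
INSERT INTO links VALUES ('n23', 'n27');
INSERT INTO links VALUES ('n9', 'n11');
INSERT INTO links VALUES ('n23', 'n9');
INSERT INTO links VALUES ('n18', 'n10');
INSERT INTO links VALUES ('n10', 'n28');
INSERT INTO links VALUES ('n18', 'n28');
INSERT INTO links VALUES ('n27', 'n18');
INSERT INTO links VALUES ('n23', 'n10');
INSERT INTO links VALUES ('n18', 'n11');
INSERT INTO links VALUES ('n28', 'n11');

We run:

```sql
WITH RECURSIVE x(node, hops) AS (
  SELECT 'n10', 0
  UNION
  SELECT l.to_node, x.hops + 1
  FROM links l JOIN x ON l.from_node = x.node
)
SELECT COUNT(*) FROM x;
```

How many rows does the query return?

3

Base: (n10, hops=0).
Iteration 1: edges from {n10} -> (n28, hops=1).
Iteration 2: edges from {n28} -> (n11, hops=2).
Iteration 3: no outgoing edges from {n11}; recursion stops.
Total rows emitted: 3.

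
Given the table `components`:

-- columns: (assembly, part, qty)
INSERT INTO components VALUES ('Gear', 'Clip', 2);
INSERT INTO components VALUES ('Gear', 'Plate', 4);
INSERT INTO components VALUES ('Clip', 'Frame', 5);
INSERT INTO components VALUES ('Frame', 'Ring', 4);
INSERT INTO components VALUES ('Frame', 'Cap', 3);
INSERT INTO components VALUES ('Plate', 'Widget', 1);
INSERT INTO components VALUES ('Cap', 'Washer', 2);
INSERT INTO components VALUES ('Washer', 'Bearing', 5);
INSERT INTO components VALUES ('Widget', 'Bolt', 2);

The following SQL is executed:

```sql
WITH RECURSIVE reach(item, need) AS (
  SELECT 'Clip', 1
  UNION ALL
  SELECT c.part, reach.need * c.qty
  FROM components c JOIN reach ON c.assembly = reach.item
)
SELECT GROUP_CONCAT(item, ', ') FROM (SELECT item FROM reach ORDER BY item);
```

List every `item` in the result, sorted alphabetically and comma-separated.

Base: (Clip, need=1).
Iteration 1: components of {Clip} -> Frame = 1*5 = 5.
Iteration 2: components of {Frame} -> Cap = 5*3 = 15, Ring = 5*4 = 20.
Iteration 3: components of {Cap,Ring} -> Washer = 15*2 = 30.
Iteration 4: components of {Washer} -> Bearing = 30*5 = 150.
Iteration 5: no further components; recursion stops.

Bearing, Cap, Clip, Frame, Ring, Washer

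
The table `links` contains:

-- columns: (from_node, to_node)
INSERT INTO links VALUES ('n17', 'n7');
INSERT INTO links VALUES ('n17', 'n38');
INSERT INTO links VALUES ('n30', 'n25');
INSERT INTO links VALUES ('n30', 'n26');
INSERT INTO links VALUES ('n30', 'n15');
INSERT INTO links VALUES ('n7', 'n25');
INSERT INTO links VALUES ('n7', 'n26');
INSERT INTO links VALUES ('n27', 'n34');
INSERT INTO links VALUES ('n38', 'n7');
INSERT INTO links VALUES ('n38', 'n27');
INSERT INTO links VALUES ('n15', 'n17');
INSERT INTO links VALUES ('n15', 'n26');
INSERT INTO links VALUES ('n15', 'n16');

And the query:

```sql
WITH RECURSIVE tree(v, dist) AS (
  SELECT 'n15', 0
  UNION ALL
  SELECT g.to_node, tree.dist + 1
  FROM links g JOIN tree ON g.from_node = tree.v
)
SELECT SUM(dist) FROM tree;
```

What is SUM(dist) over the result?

31

Base: (n15, dist=0).
Iteration 1: edges from {n15} -> (n16, dist=1), (n17, dist=1), (n26, dist=1).
Iteration 2: edges from {n16,n17,n26} -> (n38, dist=2), (n7, dist=2).
Iteration 3: edges from {n38,n7} -> (n25, dist=3), (n26, dist=3), (n27, dist=3), (n7, dist=3).
Iteration 4: edges from {n25,n26,n27,n7} -> (n25, dist=4), (n26, dist=4), (n34, dist=4).
Iteration 5: no outgoing edges from {n25,n26,n34}; recursion stops.
SUM(dist) = 0 + 1 + 1 + 1 + 2 + 2 + 3 + 3 + 3 + 3 + 4 + 4 + 4 = 31.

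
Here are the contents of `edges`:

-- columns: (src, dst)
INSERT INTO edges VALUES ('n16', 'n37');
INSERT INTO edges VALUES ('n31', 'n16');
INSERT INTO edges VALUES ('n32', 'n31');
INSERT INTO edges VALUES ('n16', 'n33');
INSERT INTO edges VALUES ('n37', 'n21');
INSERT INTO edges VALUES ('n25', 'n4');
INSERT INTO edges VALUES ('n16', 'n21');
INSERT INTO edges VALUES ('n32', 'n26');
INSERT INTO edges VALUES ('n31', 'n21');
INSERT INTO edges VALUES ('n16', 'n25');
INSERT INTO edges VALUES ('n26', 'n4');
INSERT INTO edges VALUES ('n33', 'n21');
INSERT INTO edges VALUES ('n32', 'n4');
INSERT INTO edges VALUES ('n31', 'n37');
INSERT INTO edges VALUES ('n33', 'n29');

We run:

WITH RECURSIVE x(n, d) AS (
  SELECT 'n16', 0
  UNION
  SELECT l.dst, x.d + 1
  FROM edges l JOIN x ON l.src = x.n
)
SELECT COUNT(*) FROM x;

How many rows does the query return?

8

Base: (n16, d=0).
Iteration 1: edges from {n16} -> (n21, d=1), (n25, d=1), (n33, d=1), (n37, d=1).
Iteration 2: edges from {n21,n25,n33,n37} -> (n21, d=2), (n29, d=2), (n4, d=2). [UNION drops 1 duplicate row(s)]
Iteration 3: no outgoing edges from {n21,n29,n4}; recursion stops.
Total rows emitted: 8.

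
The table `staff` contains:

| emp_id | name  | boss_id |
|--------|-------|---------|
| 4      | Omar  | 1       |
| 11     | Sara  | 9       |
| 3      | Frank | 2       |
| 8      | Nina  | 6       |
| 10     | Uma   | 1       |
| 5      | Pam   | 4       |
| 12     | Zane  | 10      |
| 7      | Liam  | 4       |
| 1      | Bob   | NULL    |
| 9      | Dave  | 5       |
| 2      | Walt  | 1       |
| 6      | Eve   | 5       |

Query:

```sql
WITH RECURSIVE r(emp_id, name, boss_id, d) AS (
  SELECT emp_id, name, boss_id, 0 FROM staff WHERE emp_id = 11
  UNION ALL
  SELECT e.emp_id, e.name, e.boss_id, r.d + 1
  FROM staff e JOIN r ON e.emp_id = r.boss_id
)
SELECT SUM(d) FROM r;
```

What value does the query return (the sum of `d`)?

10

Base: emp_id=11 (Sara), boss_id=9, d 0.
Iteration 1: join on emp_id=9 -> Dave (id 9, boss_id=5, d 1).
Iteration 2: join on emp_id=5 -> Pam (id 5, boss_id=4, d 2).
Iteration 3: join on emp_id=4 -> Omar (id 4, boss_id=1, d 3).
Iteration 4: join on emp_id=1 -> Bob (id 1, boss_id=NULL, d 4).
Iteration 5: boss_id is NULL; no match; recursion stops.
SUM(d) = 0 + 1 + 2 + 3 + 4 = 10.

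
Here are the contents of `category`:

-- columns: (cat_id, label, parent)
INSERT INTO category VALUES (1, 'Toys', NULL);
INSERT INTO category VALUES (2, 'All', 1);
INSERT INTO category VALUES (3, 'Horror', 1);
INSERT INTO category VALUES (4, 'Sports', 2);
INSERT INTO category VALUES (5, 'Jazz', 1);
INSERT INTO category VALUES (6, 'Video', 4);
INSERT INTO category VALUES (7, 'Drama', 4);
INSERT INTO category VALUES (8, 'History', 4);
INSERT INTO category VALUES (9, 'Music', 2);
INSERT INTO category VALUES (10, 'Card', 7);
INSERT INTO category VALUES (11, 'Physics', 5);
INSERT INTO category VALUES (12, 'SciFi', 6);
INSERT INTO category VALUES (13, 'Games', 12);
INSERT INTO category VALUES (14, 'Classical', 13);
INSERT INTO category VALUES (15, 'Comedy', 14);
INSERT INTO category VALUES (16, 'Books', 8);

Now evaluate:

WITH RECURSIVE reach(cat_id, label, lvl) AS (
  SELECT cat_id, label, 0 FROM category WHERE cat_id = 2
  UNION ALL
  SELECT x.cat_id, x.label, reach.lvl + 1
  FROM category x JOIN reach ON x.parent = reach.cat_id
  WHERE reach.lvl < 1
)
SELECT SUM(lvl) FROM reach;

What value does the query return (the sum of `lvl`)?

2

Base: cat_id=2 (All) at lvl 0.
Iteration 1: rows with parent in {2} -> Sports (id 4, lvl 1), Music (id 9, lvl 1).
Iteration 2: lvl < 1 fails for all current rows; recursion stops.
SUM(lvl) = 0 + 1 + 1 = 2.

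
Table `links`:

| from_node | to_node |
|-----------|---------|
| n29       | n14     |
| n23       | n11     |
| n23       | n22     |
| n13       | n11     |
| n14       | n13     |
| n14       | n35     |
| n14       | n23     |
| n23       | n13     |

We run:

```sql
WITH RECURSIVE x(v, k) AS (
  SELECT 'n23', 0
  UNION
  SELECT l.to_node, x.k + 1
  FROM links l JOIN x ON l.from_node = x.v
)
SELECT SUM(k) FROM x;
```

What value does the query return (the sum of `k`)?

Base: (n23, k=0).
Iteration 1: edges from {n23} -> (n11, k=1), (n13, k=1), (n22, k=1).
Iteration 2: edges from {n11,n13,n22} -> (n11, k=2).
Iteration 3: no outgoing edges from {n11}; recursion stops.
SUM(k) = 0 + 1 + 1 + 1 + 2 = 5.

5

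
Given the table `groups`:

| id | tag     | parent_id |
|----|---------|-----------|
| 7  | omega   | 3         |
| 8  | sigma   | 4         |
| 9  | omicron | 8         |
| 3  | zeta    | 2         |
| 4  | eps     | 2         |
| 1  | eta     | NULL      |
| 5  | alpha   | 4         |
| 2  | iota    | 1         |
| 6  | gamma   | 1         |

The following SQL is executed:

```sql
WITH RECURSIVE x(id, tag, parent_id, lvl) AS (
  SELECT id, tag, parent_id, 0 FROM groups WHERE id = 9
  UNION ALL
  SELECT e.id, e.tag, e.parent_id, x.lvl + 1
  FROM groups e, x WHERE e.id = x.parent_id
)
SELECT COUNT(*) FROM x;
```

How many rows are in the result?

5

Base: id=9 (omicron), parent_id=8, lvl 0.
Iteration 1: join on id=8 -> sigma (id 8, parent_id=4, lvl 1).
Iteration 2: join on id=4 -> eps (id 4, parent_id=2, lvl 2).
Iteration 3: join on id=2 -> iota (id 2, parent_id=1, lvl 3).
Iteration 4: join on id=1 -> eta (id 1, parent_id=NULL, lvl 4).
Iteration 5: parent_id is NULL; no match; recursion stops.
Total rows emitted: 5.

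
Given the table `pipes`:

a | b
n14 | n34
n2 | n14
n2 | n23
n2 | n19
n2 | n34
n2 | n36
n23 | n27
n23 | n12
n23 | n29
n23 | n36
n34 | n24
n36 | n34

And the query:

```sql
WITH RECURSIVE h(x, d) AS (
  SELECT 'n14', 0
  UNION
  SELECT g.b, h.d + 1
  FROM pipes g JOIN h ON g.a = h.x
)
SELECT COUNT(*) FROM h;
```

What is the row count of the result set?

Base: (n14, d=0).
Iteration 1: edges from {n14} -> (n34, d=1).
Iteration 2: edges from {n34} -> (n24, d=2).
Iteration 3: no outgoing edges from {n24}; recursion stops.
Total rows emitted: 3.

3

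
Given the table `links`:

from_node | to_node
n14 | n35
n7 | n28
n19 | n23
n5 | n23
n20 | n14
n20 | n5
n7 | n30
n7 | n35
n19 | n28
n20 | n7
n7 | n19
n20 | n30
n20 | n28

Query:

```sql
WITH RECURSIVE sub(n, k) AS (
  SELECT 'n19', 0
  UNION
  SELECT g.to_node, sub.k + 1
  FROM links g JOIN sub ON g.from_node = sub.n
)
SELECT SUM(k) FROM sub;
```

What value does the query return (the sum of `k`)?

2

Base: (n19, k=0).
Iteration 1: edges from {n19} -> (n23, k=1), (n28, k=1).
Iteration 2: no outgoing edges from {n23,n28}; recursion stops.
SUM(k) = 0 + 1 + 1 = 2.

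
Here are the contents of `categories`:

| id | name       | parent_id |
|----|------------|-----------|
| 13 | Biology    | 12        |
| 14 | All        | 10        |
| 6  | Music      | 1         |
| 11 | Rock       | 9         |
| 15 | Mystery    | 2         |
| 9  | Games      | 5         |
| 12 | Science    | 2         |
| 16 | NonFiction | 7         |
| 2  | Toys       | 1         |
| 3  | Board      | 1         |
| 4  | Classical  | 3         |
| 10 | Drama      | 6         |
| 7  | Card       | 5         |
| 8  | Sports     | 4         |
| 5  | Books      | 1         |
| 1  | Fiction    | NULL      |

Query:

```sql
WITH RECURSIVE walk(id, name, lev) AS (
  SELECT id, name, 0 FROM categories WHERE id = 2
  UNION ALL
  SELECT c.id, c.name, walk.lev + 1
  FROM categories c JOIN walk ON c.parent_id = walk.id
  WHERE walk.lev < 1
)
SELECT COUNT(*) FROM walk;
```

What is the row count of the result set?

3

Base: id=2 (Toys) at lev 0.
Iteration 1: rows with parent_id in {2} -> Science (id 12, lev 1), Mystery (id 15, lev 1).
Iteration 2: lev < 1 fails for all current rows; recursion stops.
Total rows emitted: 3.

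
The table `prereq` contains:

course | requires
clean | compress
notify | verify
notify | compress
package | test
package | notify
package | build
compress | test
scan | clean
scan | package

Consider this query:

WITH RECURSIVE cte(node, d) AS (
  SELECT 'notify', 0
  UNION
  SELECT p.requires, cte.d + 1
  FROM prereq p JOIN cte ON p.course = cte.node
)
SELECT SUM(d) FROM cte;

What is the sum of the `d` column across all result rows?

Base: (notify, d=0).
Iteration 1: edges from {notify} -> (compress, d=1), (verify, d=1).
Iteration 2: edges from {compress,verify} -> (test, d=2).
Iteration 3: no outgoing edges from {test}; recursion stops.
SUM(d) = 0 + 1 + 1 + 2 = 4.

4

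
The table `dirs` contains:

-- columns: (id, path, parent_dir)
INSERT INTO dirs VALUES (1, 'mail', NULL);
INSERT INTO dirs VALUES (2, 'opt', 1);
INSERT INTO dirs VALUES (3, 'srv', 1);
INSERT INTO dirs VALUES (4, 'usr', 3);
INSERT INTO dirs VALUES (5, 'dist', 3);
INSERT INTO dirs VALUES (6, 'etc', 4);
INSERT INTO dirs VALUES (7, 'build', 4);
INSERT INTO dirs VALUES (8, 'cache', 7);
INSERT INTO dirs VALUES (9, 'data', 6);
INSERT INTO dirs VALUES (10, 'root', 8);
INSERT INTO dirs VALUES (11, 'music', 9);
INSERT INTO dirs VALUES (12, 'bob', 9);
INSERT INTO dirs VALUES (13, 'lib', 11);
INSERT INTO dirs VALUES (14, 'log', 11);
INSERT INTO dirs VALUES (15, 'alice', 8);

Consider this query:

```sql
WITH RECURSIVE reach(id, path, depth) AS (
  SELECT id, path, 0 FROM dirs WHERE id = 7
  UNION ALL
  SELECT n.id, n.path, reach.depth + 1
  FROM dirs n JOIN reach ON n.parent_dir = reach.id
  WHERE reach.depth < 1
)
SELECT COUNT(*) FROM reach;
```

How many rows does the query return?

2

Base: id=7 (build) at depth 0.
Iteration 1: rows with parent_dir in {7} -> cache (id 8, depth 1).
Iteration 2: depth < 1 fails for all current rows; recursion stops.
Total rows emitted: 2.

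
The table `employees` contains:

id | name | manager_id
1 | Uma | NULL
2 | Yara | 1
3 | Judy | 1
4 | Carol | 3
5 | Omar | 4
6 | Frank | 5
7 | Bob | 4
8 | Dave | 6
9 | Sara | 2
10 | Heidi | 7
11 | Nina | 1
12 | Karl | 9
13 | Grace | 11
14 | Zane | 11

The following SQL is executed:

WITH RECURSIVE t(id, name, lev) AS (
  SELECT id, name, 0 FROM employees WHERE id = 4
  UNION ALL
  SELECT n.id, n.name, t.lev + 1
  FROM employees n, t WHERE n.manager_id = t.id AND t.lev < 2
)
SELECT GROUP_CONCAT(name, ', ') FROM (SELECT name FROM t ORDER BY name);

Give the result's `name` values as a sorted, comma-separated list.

Bob, Carol, Frank, Heidi, Omar

Base: id=4 (Carol) at lev 0.
Iteration 1: rows with manager_id in {4} -> Omar (id 5, lev 1), Bob (id 7, lev 1).
Iteration 2: rows with manager_id in {5,7} -> Frank (id 6, lev 2), Heidi (id 10, lev 2).
Iteration 3: lev < 2 fails for all current rows; recursion stops.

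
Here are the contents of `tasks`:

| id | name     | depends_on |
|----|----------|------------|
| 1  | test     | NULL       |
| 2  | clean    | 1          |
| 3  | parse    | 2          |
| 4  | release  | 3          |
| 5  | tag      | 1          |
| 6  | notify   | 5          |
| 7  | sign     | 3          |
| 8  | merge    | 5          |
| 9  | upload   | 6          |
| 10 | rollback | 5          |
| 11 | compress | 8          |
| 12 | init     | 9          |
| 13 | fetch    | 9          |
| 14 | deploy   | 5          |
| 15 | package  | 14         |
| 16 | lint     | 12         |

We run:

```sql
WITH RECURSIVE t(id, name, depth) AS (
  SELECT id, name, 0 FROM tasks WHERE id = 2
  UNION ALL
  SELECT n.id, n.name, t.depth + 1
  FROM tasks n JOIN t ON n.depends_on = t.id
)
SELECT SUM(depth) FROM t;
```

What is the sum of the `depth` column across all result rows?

Base: id=2 (clean) at depth 0.
Iteration 1: rows with depends_on in {2} -> parse (id 3, depth 1).
Iteration 2: rows with depends_on in {3} -> release (id 4, depth 2), sign (id 7, depth 2).
Iteration 3: no rows with depends_on in {4,7}; recursion stops.
SUM(depth) = 0 + 1 + 2 + 2 = 5.

5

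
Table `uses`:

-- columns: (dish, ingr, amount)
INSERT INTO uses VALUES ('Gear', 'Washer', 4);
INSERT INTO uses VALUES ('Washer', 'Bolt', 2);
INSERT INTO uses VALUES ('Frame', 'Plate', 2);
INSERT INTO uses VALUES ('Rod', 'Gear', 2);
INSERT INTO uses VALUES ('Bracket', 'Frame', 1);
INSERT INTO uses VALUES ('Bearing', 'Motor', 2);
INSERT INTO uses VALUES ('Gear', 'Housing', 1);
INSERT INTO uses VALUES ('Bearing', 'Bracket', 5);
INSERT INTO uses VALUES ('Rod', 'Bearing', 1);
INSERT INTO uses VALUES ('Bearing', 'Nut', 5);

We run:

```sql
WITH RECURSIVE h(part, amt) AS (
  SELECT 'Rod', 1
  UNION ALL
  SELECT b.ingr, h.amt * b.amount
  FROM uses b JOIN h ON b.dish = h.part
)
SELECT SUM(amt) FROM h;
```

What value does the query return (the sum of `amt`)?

57

Base: (Rod, amt=1).
Iteration 1: components of {Rod} -> Bearing = 1*1 = 1, Gear = 1*2 = 2.
Iteration 2: components of {Bearing,Gear} -> Bracket = 1*5 = 5, Housing = 2*1 = 2, Motor = 1*2 = 2, Nut = 1*5 = 5, Washer = 2*4 = 8.
Iteration 3: components of {Bracket,Housing,Motor,Nut,Washer} -> Bolt = 8*2 = 16, Frame = 5*1 = 5.
Iteration 4: components of {Bolt,Frame} -> Plate = 5*2 = 10.
Iteration 5: no further components; recursion stops.
SUM(amt) = 1 + 2 + 1 + 8 + 2 + 5 + 5 + 2 + 16 + 5 + 10 = 57.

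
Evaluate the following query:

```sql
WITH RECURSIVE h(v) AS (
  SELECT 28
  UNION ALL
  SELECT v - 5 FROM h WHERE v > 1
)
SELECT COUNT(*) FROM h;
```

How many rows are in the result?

Base: v=28.
Iteration 1: 28 > 1 holds -> v = 28 - 5 = 23.
Iteration 2: 23 > 1 holds -> v = 23 - 5 = 18.
Iteration 3: 18 > 1 holds -> v = 18 - 5 = 13.
Iteration 4: 13 > 1 holds -> v = 13 - 5 = 8.
Iteration 5: 8 > 1 holds -> v = 8 - 5 = 3.
Iteration 6: 3 > 1 holds -> v = 3 - 5 = -2.
Iteration 7: -2 > 1 fails; recursion stops.
Total rows emitted: 7.

7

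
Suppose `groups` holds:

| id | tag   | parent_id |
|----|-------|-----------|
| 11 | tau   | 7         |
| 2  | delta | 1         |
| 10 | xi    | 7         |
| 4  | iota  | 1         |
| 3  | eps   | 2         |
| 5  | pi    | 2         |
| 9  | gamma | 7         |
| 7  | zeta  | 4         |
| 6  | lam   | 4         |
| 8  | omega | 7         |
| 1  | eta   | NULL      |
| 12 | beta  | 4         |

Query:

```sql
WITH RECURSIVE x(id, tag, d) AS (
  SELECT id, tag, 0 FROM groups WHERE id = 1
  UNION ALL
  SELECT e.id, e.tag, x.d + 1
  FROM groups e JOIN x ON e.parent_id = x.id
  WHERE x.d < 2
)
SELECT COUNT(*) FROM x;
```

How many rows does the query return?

8

Base: id=1 (eta) at d 0.
Iteration 1: rows with parent_id in {1} -> delta (id 2, d 1), iota (id 4, d 1).
Iteration 2: rows with parent_id in {2,4} -> eps (id 3, d 2), pi (id 5, d 2), lam (id 6, d 2), zeta (id 7, d 2), beta (id 12, d 2).
Iteration 3: d < 2 fails for all current rows; recursion stops.
Total rows emitted: 8.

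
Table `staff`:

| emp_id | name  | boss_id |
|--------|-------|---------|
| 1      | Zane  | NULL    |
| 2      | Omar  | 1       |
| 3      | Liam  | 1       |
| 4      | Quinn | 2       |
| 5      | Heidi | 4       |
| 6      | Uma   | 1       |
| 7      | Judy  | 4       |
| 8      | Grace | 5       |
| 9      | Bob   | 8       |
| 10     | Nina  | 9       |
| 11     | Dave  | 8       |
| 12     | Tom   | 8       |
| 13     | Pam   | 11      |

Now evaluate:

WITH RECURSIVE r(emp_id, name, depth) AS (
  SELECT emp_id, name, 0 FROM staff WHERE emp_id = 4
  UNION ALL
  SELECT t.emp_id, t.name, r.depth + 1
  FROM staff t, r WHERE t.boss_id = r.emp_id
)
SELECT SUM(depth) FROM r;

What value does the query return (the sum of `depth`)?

21

Base: emp_id=4 (Quinn) at depth 0.
Iteration 1: rows with boss_id in {4} -> Heidi (id 5, depth 1), Judy (id 7, depth 1).
Iteration 2: rows with boss_id in {5,7} -> Grace (id 8, depth 2).
Iteration 3: rows with boss_id in {8} -> Bob (id 9, depth 3), Dave (id 11, depth 3), Tom (id 12, depth 3).
Iteration 4: rows with boss_id in {9,11,12} -> Nina (id 10, depth 4), Pam (id 13, depth 4).
Iteration 5: no rows with boss_id in {10,13}; recursion stops.
SUM(depth) = 0 + 1 + 1 + 2 + 3 + 3 + 3 + 4 + 4 = 21.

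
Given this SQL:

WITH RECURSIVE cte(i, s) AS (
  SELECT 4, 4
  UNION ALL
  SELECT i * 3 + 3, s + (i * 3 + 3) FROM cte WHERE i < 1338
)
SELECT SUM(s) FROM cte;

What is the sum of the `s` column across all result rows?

8956

Base: i=4, s=4.
Iteration 1: 4 < 1338 holds -> i = 4 * 3 + 3 = 15, s = 4 + 15 = 19.
Iteration 2: 15 < 1338 holds -> i = 15 * 3 + 3 = 48, s = 19 + 48 = 67.
Iteration 3: 48 < 1338 holds -> i = 48 * 3 + 3 = 147, s = 67 + 147 = 214.
Iteration 4: 147 < 1338 holds -> i = 147 * 3 + 3 = 444, s = 214 + 444 = 658.
Iteration 5: 444 < 1338 holds -> i = 444 * 3 + 3 = 1335, s = 658 + 1335 = 1993.
Iteration 6: 1335 < 1338 holds -> i = 1335 * 3 + 3 = 4008, s = 1993 + 4008 = 6001.
Iteration 7: 4008 < 1338 fails; recursion stops.
SUM(s) = 4 + 19 + 67 + 214 + 658 + 1993 + 6001 = 8956.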